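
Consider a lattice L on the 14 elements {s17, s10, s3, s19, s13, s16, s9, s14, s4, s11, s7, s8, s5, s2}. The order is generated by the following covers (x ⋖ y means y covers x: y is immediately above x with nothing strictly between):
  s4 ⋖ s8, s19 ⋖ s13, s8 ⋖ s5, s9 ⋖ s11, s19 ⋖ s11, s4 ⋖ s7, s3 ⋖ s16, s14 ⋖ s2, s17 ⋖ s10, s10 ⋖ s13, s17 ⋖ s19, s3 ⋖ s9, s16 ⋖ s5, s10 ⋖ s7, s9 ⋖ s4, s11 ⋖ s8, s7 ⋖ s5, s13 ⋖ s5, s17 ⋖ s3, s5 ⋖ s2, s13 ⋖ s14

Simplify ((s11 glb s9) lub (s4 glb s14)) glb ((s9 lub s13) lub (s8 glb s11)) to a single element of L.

s11 ∧ s9 = s9
s4 ∧ s14 = s17
s9 ∨ s17 = s9
s9 ∨ s13 = s5
s8 ∧ s11 = s11
s5 ∨ s11 = s5
s9 ∧ s5 = s9

s9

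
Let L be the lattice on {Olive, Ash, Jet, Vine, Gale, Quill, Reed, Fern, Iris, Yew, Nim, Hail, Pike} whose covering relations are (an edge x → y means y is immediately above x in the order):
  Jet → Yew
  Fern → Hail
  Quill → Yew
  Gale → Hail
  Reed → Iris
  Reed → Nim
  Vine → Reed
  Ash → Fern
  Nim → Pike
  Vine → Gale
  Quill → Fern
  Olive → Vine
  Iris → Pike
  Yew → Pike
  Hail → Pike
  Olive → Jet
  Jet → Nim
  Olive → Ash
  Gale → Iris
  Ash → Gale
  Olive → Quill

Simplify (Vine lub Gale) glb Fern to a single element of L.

Vine ∨ Gale = Gale
Gale ∧ Fern = Ash

Ash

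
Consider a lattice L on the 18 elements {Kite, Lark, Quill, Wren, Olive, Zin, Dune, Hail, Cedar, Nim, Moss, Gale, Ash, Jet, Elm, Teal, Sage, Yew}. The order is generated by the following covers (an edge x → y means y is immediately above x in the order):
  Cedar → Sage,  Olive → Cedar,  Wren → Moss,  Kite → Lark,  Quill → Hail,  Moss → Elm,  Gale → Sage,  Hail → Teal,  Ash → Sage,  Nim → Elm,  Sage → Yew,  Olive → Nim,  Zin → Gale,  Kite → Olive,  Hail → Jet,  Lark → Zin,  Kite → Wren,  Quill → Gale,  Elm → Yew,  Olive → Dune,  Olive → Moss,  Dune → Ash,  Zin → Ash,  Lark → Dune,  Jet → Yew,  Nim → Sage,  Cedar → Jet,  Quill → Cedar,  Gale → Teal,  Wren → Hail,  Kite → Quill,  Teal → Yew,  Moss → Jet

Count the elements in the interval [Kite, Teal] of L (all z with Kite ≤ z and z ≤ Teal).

8

The interval [Kite, Teal] = {Gale, Hail, Kite, Lark, Quill, Teal, Wren, Zin}, which has 8 elements.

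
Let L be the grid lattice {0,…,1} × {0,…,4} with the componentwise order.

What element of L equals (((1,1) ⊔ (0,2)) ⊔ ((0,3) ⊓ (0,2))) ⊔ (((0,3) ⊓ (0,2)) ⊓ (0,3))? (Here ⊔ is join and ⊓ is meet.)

(1,1) ∨ (0,2) = (1,2)
(0,3) ∧ (0,2) = (0,2)
(1,2) ∨ (0,2) = (1,2)
(0,3) ∧ (0,2) = (0,2)
(0,2) ∧ (0,3) = (0,2)
(1,2) ∨ (0,2) = (1,2)

(1,2)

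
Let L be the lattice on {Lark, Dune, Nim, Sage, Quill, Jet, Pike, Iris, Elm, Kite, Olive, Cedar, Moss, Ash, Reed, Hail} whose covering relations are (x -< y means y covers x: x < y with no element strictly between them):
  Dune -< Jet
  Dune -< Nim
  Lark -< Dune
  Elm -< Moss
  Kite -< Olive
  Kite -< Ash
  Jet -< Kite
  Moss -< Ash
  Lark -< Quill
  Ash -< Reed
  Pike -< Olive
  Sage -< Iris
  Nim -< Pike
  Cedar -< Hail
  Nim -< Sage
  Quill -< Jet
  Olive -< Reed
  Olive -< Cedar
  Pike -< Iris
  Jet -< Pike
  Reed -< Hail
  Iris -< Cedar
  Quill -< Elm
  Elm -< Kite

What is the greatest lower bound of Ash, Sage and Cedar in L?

Common lower bounds of {Ash, Sage, Cedar}: Dune, Lark.
The greatest among these is Dune.

Dune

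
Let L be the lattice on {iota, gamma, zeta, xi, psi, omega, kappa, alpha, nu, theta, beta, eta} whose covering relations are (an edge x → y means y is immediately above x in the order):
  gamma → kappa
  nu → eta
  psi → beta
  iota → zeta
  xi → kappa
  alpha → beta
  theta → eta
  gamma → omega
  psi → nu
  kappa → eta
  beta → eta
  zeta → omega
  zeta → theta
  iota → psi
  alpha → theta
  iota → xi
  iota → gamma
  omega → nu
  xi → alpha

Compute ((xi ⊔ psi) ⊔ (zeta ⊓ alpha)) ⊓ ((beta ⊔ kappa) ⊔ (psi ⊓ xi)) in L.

xi ∨ psi = beta
zeta ∧ alpha = iota
beta ∨ iota = beta
beta ∨ kappa = eta
psi ∧ xi = iota
eta ∨ iota = eta
beta ∧ eta = beta

beta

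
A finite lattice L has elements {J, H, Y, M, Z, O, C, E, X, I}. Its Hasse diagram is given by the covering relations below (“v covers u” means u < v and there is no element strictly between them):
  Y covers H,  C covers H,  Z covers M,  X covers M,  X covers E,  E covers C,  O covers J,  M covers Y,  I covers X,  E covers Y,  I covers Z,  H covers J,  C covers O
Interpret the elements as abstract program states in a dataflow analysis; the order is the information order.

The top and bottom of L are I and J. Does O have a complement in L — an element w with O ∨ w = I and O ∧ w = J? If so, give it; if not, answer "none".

Z

Need w with O ∨ w = I and O ∧ w = J.
Checking each element gives: Z.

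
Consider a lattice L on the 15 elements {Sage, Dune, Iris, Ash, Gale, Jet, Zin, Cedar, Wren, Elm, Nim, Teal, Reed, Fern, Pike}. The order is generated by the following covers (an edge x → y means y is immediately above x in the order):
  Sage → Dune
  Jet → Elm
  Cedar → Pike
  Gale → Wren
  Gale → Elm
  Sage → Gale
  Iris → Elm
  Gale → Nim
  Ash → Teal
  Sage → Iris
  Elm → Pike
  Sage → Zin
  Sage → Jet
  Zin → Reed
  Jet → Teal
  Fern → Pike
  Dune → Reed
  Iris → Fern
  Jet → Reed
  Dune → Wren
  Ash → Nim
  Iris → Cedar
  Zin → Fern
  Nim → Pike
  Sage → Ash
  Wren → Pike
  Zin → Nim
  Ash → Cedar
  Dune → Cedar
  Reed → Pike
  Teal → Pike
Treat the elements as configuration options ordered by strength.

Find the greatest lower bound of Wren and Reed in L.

Common lower bounds of {Wren, Reed}: Dune, Sage.
The greatest among these is Dune.

Dune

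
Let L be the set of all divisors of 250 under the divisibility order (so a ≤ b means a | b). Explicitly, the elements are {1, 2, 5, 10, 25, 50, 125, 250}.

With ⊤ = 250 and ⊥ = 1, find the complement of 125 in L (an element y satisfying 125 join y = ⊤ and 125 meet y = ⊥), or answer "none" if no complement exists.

2

Need y with 125 ∨ y = 250 and 125 ∧ y = 1.
Checking each element gives: 2.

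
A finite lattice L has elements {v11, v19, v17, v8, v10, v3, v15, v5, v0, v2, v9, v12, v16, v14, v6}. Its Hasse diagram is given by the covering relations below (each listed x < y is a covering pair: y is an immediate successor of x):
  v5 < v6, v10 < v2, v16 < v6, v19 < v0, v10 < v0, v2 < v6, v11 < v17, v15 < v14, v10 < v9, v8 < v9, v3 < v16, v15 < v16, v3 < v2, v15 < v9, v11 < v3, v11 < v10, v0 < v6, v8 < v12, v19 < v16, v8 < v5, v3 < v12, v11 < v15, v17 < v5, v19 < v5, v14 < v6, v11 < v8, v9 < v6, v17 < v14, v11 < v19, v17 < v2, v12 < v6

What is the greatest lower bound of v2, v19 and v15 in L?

v11

Common lower bounds of {v2, v19, v15}: v11.
The greatest among these is v11.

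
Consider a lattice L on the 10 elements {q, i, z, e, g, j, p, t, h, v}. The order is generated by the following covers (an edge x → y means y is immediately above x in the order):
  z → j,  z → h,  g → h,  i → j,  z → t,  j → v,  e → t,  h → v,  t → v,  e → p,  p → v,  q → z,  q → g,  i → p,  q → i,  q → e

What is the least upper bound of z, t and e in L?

Common upper bounds of {z, t, e}: t, v.
The least among these is t.

t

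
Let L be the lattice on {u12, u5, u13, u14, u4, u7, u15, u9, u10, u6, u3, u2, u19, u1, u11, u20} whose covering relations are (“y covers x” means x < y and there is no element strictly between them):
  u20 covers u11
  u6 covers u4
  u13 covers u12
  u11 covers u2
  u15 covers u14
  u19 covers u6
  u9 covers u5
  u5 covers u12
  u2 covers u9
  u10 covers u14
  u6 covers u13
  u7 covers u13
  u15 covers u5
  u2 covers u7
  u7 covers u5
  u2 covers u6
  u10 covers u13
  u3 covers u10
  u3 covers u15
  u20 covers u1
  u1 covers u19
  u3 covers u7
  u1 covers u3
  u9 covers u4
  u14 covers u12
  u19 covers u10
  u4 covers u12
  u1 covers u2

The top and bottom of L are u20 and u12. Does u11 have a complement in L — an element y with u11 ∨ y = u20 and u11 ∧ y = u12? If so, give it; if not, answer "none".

Need y with u11 ∨ y = u20 and u11 ∧ y = u12.
Checking each element gives: u14.

u14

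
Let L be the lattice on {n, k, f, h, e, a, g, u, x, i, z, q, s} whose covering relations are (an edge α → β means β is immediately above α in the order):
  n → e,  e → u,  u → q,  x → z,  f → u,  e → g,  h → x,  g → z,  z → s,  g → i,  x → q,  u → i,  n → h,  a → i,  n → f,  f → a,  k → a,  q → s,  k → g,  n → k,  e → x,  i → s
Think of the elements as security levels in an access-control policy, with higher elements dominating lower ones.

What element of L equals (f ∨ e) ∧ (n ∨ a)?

f ∨ e = u
n ∨ a = a
u ∧ a = f

f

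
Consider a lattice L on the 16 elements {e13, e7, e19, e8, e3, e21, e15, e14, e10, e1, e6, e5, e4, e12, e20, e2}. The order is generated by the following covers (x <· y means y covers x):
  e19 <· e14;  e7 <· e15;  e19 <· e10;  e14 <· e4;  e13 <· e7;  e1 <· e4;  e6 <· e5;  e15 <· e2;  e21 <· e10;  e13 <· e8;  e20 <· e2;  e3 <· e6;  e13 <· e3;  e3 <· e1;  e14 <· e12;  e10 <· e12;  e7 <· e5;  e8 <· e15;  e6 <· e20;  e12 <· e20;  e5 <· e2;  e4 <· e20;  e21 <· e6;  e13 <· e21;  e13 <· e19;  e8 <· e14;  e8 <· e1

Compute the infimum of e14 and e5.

e13

Common lower bounds of {e14, e5}: e13.
The greatest among these is e13.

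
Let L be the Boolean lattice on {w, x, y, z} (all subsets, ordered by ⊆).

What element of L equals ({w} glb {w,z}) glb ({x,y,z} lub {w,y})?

{w} ∧ {w,z} = {w}
{x,y,z} ∨ {w,y} = {w,x,y,z}
{w} ∧ {w,x,y,z} = {w}

{w}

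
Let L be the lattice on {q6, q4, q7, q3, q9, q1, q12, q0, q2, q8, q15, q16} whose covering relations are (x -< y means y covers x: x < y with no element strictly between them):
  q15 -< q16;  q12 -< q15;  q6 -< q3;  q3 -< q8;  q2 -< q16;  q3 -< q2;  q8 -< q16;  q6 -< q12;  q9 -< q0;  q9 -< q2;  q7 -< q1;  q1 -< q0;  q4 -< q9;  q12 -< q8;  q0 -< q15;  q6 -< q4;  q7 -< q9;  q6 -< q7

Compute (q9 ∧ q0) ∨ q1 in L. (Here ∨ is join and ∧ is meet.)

q9 ∧ q0 = q9
q9 ∨ q1 = q0

q0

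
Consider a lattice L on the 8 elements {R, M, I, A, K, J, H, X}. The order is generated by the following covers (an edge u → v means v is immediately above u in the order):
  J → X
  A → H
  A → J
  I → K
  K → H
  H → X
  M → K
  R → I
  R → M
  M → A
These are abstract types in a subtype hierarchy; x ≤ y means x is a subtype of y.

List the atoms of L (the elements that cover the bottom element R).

The atoms are exactly the elements that cover R: I, M.

I, M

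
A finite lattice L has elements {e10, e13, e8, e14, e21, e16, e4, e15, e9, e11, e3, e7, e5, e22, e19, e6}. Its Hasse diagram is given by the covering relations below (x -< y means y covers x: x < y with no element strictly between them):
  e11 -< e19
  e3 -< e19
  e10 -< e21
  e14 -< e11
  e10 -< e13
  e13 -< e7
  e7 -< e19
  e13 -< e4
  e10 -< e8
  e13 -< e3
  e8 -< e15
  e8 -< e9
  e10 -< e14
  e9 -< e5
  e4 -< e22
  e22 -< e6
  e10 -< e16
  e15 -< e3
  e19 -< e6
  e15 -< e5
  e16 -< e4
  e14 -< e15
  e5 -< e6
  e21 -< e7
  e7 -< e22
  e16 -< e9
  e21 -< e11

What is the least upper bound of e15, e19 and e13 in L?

e19

Common upper bounds of {e15, e19, e13}: e19, e6.
The least among these is e19.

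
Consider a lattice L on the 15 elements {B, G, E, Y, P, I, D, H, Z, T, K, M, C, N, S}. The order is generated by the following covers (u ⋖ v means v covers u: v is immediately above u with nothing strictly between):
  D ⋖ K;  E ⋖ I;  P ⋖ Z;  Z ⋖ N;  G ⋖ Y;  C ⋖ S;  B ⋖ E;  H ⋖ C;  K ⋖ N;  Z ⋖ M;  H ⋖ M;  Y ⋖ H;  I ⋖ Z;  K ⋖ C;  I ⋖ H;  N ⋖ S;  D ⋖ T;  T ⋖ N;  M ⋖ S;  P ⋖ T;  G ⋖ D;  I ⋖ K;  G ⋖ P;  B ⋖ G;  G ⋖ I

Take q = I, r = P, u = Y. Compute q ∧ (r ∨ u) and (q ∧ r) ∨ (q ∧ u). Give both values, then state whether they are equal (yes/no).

r ∨ u = M, so q ∧ (r ∨ u) = I ∧ M = I.
q ∧ r = G and q ∧ u = G, so (q ∧ r) ∨ (q ∧ u) = G ∨ G = G.
Equal: no.

I; G; no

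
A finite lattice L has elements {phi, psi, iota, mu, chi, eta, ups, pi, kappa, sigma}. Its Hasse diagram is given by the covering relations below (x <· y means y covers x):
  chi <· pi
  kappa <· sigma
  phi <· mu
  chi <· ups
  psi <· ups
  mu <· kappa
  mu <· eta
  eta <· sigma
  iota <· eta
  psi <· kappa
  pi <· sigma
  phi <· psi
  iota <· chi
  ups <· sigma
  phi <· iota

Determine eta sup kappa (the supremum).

sigma

Common upper bounds of {eta, kappa}: sigma.
The least among these is sigma.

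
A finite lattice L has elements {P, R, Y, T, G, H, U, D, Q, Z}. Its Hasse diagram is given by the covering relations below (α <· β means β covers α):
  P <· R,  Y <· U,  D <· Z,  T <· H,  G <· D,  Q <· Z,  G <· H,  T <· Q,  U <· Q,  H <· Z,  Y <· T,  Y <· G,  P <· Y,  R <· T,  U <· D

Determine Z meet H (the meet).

Common lower bounds of {Z, H}: G, H, P, R, T, Y.
The greatest among these is H.

H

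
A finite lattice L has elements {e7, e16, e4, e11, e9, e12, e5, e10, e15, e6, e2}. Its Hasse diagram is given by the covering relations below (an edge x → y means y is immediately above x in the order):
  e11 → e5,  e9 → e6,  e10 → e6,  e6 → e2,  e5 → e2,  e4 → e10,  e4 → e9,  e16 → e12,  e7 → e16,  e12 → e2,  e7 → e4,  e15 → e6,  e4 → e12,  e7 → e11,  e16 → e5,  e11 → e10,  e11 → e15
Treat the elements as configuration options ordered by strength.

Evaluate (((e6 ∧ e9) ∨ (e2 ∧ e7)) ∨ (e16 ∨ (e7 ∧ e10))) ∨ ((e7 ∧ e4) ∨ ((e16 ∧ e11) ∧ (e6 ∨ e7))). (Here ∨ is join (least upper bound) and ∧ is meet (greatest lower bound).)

e6 ∧ e9 = e9
e2 ∧ e7 = e7
e9 ∨ e7 = e9
e7 ∧ e10 = e7
e16 ∨ e7 = e16
e9 ∨ e16 = e2
e7 ∧ e4 = e7
e16 ∧ e11 = e7
e6 ∨ e7 = e6
e7 ∧ e6 = e7
e7 ∨ e7 = e7
e2 ∨ e7 = e2

e2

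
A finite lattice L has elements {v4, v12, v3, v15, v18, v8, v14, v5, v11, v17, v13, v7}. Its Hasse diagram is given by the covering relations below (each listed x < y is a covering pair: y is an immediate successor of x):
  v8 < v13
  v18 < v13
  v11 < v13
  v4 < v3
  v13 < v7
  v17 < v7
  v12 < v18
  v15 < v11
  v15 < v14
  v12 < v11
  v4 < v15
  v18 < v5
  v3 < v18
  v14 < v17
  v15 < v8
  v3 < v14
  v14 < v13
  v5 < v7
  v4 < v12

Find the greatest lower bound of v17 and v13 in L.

v14

Common lower bounds of {v17, v13}: v14, v15, v3, v4.
The greatest among these is v14.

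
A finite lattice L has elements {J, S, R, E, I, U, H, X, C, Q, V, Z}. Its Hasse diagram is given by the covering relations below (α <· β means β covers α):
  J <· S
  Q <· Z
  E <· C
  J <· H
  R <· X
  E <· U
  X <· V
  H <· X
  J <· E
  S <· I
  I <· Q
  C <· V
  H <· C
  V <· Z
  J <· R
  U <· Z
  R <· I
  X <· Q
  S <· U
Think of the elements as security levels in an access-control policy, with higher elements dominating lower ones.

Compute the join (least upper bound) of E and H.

C

Common upper bounds of {E, H}: C, V, Z.
The least among these is C.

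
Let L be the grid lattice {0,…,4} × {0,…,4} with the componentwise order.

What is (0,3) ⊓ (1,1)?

Common lower bounds of {(0,3), (1,1)}: (0,0), (0,1).
The greatest among these is (0,1).

(0,1)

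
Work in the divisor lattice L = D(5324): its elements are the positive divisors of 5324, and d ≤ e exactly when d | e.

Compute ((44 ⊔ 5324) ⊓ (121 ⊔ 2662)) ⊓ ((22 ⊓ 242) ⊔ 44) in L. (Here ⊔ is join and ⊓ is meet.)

22

44 ∨ 5324 = 5324
121 ∨ 2662 = 2662
5324 ∧ 2662 = 2662
22 ∧ 242 = 22
22 ∨ 44 = 44
2662 ∧ 44 = 22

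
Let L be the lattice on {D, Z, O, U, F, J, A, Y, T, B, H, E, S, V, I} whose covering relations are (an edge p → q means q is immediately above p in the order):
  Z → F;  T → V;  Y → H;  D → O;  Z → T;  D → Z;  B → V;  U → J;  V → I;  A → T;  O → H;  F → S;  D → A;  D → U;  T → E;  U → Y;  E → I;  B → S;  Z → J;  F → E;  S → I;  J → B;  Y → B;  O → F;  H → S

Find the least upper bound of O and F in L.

F

Common upper bounds of {O, F}: E, F, I, S.
The least among these is F.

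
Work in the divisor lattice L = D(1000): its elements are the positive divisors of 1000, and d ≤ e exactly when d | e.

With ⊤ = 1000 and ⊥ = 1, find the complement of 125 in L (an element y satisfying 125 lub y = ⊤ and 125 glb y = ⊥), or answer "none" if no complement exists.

8

Need y with 125 ∨ y = 1000 and 125 ∧ y = 1.
Checking each element gives: 8.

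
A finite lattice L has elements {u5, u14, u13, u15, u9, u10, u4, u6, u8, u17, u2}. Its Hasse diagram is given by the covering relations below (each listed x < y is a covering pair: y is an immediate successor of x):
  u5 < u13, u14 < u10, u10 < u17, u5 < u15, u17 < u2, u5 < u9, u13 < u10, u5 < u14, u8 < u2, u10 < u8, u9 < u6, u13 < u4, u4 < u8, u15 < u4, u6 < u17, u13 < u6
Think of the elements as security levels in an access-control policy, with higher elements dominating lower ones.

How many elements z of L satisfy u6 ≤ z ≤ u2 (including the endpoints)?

The interval [u6, u2] = {u17, u2, u6}, which has 3 elements.

3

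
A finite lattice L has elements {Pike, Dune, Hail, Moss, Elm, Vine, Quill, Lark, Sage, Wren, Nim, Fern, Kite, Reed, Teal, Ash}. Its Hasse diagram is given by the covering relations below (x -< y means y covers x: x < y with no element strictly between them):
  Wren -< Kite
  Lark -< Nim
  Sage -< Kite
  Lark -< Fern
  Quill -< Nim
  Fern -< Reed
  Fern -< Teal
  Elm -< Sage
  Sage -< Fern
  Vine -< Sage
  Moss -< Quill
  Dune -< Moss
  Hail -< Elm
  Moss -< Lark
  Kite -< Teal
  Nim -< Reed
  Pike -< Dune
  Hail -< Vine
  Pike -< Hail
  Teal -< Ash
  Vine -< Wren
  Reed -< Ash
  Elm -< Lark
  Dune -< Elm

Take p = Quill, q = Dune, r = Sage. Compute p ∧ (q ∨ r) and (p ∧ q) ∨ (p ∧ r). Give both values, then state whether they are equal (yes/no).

Dune; Dune; yes

q ∨ r = Sage, so p ∧ (q ∨ r) = Quill ∧ Sage = Dune.
p ∧ q = Dune and p ∧ r = Dune, so (p ∧ q) ∨ (p ∧ r) = Dune ∨ Dune = Dune.
Equal: yes.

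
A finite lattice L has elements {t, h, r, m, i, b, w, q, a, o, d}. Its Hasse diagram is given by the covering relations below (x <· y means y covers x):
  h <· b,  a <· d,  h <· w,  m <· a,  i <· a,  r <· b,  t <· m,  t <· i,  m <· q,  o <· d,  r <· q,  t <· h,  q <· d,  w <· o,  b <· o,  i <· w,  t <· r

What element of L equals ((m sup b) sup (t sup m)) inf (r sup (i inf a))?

o

m ∨ b = d
t ∨ m = m
d ∨ m = d
i ∧ a = i
r ∨ i = o
d ∧ o = o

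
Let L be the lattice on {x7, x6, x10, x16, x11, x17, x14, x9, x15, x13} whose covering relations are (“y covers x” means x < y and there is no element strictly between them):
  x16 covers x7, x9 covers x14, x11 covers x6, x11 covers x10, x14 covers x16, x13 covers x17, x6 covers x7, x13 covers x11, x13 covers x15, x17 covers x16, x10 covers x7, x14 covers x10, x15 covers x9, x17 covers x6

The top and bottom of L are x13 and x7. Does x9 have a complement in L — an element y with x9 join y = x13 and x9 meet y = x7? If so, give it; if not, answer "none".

x6

Need y with x9 ∨ y = x13 and x9 ∧ y = x7.
Checking each element gives: x6.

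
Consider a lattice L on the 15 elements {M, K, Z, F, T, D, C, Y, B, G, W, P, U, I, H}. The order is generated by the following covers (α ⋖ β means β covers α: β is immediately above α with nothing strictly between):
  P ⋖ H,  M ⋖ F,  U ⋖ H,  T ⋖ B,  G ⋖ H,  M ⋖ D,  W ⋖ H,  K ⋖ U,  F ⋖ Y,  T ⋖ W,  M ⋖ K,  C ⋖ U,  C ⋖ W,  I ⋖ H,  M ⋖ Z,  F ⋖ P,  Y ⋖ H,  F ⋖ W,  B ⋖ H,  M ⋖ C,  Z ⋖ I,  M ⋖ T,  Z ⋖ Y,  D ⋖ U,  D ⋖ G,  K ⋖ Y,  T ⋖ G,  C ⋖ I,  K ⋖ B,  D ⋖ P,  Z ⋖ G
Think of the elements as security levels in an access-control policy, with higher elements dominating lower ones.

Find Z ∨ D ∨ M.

Common upper bounds of {Z, D, M}: G, H.
The least among these is G.

G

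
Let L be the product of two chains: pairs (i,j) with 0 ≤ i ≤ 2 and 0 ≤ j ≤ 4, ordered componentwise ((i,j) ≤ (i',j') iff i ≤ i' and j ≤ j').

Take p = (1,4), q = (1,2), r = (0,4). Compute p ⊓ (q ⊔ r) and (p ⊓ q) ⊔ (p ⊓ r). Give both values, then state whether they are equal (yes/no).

(1,4); (1,4); yes

q ⊔ r = (1,4), so p ⊓ (q ⊔ r) = (1,4) ⊓ (1,4) = (1,4).
p ⊓ q = (1,2) and p ⊓ r = (0,4), so (p ⊓ q) ⊔ (p ⊓ r) = (1,2) ⊔ (0,4) = (1,4).
Equal: yes.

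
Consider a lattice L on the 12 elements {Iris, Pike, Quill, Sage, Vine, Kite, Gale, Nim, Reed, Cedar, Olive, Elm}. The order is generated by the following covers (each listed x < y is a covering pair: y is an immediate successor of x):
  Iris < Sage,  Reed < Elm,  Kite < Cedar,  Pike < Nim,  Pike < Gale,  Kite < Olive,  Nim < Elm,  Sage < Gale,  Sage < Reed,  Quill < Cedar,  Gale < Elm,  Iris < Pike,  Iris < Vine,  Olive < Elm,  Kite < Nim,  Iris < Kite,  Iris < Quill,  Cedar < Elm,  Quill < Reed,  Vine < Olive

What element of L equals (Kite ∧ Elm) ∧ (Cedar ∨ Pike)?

Kite

Kite ∧ Elm = Kite
Cedar ∨ Pike = Elm
Kite ∧ Elm = Kite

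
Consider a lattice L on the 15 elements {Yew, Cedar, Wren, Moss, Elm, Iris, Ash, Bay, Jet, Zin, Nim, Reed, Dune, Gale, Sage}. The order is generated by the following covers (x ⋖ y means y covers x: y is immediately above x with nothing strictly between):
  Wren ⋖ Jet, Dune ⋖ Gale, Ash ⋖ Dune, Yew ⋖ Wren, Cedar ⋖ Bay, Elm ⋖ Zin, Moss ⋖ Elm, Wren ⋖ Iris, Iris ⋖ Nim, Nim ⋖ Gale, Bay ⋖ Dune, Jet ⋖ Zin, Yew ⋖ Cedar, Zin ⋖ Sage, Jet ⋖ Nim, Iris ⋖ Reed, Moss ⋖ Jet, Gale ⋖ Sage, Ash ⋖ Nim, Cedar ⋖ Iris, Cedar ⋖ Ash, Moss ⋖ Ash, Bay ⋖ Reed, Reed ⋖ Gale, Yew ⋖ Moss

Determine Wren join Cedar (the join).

Common upper bounds of {Wren, Cedar}: Gale, Iris, Nim, Reed, Sage.
The least among these is Iris.

Iris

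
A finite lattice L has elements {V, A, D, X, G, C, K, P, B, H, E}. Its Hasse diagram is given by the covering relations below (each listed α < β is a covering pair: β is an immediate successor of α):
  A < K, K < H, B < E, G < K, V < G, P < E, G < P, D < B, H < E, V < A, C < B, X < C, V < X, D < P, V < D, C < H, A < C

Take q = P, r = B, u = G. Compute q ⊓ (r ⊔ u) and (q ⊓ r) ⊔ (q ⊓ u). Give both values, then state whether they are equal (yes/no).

r ⊔ u = E, so q ⊓ (r ⊔ u) = P ⊓ E = P.
q ⊓ r = D and q ⊓ u = G, so (q ⊓ r) ⊔ (q ⊓ u) = D ⊔ G = P.
Equal: yes.

P; P; yes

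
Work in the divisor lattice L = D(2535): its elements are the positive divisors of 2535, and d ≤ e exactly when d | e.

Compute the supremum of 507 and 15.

In the divisibility order, the join is the least common multiple: lcm(507, 15) = 2535.

2535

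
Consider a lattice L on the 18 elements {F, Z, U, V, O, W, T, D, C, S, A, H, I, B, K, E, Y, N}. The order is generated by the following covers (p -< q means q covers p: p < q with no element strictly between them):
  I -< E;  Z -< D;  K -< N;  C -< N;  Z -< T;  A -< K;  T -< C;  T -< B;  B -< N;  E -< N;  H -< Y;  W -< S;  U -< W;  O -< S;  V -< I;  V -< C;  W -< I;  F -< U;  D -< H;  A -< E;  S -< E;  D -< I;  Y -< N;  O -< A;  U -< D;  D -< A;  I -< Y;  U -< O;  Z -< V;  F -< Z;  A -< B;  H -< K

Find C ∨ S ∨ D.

N

Common upper bounds of {C, S, D}: N.
The least among these is N.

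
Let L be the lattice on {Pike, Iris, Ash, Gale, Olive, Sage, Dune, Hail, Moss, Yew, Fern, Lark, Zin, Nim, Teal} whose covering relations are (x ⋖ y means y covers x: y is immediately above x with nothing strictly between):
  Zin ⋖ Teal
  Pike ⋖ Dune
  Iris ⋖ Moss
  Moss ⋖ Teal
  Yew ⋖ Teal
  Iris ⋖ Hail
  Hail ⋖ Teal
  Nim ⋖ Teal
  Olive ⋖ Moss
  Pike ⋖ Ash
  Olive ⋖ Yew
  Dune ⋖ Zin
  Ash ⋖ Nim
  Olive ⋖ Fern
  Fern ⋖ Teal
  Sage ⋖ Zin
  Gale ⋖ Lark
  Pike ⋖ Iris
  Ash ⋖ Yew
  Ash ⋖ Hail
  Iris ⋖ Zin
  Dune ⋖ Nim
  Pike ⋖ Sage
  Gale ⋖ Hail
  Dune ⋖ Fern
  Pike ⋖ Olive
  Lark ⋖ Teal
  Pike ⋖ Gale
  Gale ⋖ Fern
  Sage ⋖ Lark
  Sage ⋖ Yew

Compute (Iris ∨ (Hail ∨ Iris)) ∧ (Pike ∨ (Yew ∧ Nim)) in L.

Ash

Hail ∨ Iris = Hail
Iris ∨ Hail = Hail
Yew ∧ Nim = Ash
Pike ∨ Ash = Ash
Hail ∧ Ash = Ash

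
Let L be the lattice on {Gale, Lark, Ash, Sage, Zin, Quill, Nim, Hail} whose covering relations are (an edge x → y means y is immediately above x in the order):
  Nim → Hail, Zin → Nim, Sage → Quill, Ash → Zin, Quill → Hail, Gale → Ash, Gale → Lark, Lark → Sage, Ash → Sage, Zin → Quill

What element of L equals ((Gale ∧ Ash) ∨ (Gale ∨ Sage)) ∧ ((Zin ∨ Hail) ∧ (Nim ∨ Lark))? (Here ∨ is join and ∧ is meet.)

Sage

Gale ∧ Ash = Gale
Gale ∨ Sage = Sage
Gale ∨ Sage = Sage
Zin ∨ Hail = Hail
Nim ∨ Lark = Hail
Hail ∧ Hail = Hail
Sage ∧ Hail = Sage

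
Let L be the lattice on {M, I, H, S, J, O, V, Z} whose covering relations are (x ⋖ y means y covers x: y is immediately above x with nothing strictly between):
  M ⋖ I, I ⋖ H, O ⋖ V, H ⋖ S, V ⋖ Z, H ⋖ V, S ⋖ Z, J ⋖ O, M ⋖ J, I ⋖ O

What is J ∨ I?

O

Common upper bounds of {J, I}: O, V, Z.
The least among these is O.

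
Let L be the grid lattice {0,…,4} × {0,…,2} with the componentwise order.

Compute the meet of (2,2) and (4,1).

In a product of chains, the meet is componentwise min, giving (2,1).

(2,1)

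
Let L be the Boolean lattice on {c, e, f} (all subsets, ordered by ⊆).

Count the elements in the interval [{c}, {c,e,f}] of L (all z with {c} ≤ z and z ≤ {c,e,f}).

4

The interval [{c}, {c,e,f}] = {{c,e,f}, {c,e}, {c,f}, {c}}, which has 4 elements.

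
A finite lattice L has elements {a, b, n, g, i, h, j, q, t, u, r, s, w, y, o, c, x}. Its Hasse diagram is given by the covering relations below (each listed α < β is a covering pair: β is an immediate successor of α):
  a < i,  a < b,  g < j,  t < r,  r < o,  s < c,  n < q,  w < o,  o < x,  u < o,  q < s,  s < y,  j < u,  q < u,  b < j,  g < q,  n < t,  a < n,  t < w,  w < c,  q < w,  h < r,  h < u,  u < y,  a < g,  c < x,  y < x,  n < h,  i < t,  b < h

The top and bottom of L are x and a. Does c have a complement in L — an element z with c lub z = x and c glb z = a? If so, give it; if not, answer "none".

b

Need z with c ∨ z = x and c ∧ z = a.
Checking each element gives: b.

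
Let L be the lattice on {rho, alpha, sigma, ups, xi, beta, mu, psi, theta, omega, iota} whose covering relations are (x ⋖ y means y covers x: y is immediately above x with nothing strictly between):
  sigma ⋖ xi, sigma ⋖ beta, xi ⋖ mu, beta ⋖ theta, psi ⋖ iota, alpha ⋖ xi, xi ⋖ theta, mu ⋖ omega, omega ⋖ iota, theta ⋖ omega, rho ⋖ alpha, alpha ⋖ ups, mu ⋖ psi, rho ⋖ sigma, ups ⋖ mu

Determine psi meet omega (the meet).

Common lower bounds of {psi, omega}: alpha, mu, rho, sigma, ups, xi.
The greatest among these is mu.

mu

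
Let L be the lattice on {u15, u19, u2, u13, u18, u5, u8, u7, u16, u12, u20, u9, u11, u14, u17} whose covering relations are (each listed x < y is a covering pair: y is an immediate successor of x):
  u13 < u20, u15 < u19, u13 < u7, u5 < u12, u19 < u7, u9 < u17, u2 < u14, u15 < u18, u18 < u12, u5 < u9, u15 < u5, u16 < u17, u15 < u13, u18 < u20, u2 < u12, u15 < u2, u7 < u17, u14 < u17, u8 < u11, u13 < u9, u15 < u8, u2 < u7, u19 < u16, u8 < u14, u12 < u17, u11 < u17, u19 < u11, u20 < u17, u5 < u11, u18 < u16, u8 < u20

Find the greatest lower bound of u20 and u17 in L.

Common lower bounds of {u20, u17}: u13, u15, u18, u20, u8.
The greatest among these is u20.

u20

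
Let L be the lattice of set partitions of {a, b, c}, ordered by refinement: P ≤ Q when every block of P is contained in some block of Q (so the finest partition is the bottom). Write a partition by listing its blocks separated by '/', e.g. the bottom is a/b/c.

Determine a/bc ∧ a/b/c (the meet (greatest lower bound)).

a/b/c

The meet (common refinement) of a/bc and a/b/c intersects blocks pairwise, giving a/b/c.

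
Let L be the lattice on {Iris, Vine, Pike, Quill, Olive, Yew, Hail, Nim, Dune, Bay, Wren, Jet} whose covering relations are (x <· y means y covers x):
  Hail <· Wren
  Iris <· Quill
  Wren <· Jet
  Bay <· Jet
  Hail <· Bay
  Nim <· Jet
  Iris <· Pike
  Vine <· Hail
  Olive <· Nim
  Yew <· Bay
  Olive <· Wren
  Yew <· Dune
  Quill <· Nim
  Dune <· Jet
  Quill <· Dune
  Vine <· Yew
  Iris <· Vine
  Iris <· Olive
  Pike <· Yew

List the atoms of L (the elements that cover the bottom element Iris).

The atoms are exactly the elements that cover Iris: Olive, Pike, Quill, Vine.

Olive, Pike, Quill, Vine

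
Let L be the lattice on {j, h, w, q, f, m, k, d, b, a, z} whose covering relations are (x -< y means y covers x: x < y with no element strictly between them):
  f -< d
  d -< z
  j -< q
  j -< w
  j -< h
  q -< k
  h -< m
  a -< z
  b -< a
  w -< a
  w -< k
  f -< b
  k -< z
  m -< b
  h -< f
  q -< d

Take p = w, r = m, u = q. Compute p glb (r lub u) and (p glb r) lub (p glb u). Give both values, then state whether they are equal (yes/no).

w; j; no

r lub u = z, so p glb (r lub u) = w glb z = w.
p glb r = j and p glb u = j, so (p glb r) lub (p glb u) = j lub j = j.
Equal: no.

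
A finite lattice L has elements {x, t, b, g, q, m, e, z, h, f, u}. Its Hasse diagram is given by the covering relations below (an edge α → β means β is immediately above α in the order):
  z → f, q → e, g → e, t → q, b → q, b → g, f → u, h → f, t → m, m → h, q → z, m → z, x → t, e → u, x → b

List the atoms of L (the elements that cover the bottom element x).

b, t

The atoms are exactly the elements that cover x: b, t.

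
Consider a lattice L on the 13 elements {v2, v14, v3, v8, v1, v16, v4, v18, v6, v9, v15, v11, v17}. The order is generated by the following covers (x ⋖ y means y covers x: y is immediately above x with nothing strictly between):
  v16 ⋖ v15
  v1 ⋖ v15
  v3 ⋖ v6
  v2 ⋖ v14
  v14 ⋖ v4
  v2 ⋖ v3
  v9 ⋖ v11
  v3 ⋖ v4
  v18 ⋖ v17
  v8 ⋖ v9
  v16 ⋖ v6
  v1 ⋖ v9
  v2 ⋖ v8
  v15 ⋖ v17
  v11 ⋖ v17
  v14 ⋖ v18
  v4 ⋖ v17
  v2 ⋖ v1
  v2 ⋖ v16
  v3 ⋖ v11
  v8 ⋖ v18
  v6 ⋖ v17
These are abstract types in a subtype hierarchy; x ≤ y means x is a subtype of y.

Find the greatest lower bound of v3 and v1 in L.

v2

Common lower bounds of {v3, v1}: v2.
The greatest among these is v2.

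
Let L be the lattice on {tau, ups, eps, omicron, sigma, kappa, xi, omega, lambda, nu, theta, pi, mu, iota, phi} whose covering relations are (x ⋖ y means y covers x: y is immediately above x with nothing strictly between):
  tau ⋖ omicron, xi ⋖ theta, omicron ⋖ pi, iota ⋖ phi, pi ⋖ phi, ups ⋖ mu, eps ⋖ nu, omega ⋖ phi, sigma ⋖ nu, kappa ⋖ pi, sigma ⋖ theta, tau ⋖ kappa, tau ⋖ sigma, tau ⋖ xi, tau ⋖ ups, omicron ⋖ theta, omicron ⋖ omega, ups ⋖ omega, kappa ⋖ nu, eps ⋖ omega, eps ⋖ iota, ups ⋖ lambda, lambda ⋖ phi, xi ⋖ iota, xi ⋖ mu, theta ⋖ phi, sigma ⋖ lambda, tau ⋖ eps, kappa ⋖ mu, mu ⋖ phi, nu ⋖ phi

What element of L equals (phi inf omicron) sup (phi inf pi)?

phi ∧ omicron = omicron
phi ∧ pi = pi
omicron ∨ pi = pi

pi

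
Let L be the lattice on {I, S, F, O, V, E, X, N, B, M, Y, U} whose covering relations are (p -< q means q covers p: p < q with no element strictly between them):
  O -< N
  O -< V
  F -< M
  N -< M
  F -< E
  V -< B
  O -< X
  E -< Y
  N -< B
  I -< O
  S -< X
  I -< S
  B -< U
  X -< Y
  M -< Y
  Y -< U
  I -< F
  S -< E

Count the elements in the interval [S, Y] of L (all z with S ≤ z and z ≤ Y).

4

The interval [S, Y] = {E, S, X, Y}, which has 4 elements.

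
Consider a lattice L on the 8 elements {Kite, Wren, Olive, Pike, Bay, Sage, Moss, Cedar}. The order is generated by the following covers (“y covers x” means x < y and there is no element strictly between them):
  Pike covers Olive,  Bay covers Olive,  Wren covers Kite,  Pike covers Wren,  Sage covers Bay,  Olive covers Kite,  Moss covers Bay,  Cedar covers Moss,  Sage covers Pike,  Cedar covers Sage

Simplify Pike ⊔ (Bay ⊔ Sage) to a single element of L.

Sage

Bay ∨ Sage = Sage
Pike ∨ Sage = Sage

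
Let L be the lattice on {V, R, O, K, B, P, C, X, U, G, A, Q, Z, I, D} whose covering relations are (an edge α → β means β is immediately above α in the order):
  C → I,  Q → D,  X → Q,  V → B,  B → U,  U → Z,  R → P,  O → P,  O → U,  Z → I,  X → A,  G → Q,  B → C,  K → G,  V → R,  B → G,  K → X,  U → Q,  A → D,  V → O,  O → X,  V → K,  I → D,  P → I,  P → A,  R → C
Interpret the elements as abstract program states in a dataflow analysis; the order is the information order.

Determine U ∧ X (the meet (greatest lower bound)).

Common lower bounds of {U, X}: O, V.
The greatest among these is O.

O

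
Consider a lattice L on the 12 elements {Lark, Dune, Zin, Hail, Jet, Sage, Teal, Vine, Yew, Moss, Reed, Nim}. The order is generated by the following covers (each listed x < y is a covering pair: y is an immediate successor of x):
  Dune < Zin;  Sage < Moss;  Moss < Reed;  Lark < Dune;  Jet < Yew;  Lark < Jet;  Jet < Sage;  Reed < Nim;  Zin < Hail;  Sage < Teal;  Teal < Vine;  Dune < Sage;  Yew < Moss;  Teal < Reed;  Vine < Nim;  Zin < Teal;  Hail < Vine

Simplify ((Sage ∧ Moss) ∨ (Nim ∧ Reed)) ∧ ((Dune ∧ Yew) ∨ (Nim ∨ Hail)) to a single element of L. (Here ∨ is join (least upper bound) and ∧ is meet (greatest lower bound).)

Reed

Sage ∧ Moss = Sage
Nim ∧ Reed = Reed
Sage ∨ Reed = Reed
Dune ∧ Yew = Lark
Nim ∨ Hail = Nim
Lark ∨ Nim = Nim
Reed ∧ Nim = Reed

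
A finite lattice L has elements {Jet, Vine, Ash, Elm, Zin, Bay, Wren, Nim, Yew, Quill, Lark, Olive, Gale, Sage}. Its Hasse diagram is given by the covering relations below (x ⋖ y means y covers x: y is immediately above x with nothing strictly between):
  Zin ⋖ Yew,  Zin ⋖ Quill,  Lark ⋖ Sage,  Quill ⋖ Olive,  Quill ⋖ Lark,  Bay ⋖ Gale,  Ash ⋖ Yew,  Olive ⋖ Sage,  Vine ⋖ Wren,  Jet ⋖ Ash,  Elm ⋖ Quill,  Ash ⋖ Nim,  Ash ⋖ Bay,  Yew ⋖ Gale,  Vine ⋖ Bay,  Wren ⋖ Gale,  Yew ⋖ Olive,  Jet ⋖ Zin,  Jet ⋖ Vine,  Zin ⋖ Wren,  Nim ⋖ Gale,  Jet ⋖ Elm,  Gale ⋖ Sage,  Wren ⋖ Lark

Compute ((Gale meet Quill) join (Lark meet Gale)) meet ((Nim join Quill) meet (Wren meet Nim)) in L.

Jet

Gale ∧ Quill = Zin
Lark ∧ Gale = Wren
Zin ∨ Wren = Wren
Nim ∨ Quill = Sage
Wren ∧ Nim = Jet
Sage ∧ Jet = Jet
Wren ∧ Jet = Jet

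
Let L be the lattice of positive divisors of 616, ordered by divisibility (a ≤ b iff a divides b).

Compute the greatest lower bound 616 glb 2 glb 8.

2

In the divisibility order, the meet is the greatest common divisor: gcd(616, 2, 8) = 2.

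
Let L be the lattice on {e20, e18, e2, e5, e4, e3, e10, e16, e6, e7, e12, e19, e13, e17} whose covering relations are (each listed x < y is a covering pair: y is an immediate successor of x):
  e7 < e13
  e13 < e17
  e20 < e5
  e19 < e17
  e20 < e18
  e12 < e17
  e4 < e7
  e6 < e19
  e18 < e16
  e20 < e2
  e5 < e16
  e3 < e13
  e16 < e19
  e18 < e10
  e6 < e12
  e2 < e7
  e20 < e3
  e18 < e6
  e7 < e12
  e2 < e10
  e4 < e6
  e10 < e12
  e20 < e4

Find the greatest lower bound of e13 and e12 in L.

e7

Common lower bounds of {e13, e12}: e2, e20, e4, e7.
The greatest among these is e7.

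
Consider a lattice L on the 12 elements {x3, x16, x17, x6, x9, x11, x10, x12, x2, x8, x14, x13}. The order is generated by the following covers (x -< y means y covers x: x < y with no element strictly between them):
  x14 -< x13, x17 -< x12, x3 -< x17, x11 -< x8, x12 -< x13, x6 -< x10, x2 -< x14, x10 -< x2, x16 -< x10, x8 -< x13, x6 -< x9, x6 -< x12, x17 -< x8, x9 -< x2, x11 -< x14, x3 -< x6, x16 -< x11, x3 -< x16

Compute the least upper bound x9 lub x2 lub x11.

Common upper bounds of {x9, x2, x11}: x13, x14.
The least among these is x14.

x14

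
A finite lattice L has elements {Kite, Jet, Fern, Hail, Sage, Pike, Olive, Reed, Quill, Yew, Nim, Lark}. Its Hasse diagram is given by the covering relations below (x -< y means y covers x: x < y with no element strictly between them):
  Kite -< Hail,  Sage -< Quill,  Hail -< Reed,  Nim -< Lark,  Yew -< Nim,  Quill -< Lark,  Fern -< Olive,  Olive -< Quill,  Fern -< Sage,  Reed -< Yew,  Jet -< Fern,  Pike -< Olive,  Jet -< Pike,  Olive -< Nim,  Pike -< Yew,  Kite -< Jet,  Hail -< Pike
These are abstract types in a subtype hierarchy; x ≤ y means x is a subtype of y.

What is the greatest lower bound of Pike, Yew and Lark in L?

Pike

Common lower bounds of {Pike, Yew, Lark}: Hail, Jet, Kite, Pike.
The greatest among these is Pike.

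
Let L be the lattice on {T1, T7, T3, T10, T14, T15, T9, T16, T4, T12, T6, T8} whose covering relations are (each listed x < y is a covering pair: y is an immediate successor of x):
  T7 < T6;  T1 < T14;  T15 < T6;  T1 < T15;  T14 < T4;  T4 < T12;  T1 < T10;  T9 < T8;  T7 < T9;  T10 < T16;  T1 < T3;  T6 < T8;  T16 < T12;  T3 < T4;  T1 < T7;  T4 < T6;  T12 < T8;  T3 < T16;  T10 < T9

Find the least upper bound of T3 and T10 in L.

Common upper bounds of {T3, T10}: T12, T16, T8.
The least among these is T16.

T16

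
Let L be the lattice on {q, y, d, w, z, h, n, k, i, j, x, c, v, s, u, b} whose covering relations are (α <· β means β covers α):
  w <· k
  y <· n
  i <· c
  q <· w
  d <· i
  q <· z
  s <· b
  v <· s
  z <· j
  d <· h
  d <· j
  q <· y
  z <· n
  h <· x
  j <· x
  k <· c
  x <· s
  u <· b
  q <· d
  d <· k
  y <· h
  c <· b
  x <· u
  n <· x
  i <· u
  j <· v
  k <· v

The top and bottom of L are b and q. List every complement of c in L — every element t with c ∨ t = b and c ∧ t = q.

n, y, z

Need t with c ∨ t = b and c ∧ t = q.
Checking each element gives: n, y, z.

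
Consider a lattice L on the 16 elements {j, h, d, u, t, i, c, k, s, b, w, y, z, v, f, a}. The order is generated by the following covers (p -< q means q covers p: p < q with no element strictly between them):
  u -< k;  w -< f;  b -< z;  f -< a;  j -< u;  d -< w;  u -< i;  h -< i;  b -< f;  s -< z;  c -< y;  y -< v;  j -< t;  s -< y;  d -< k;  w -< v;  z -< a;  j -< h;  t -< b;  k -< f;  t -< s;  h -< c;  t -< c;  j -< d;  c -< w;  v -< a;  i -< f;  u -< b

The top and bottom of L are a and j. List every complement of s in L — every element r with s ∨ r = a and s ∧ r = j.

i, k

Need r with s ∨ r = a and s ∧ r = j.
Checking each element gives: i, k.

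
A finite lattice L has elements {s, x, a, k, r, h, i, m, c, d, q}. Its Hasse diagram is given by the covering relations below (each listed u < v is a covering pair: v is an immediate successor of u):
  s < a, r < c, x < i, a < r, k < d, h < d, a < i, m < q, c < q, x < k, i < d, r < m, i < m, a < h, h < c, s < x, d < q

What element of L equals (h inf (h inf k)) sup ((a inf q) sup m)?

h ∧ k = s
h ∧ s = s
a ∧ q = a
a ∨ m = m
s ∨ m = m

m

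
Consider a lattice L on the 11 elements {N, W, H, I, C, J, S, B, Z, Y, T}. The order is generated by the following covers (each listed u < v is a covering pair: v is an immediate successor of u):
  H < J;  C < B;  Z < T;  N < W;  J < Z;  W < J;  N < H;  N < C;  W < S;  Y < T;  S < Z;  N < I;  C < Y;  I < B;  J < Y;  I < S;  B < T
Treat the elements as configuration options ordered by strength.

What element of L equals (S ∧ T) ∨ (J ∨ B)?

T

S ∧ T = S
J ∨ B = T
S ∨ T = T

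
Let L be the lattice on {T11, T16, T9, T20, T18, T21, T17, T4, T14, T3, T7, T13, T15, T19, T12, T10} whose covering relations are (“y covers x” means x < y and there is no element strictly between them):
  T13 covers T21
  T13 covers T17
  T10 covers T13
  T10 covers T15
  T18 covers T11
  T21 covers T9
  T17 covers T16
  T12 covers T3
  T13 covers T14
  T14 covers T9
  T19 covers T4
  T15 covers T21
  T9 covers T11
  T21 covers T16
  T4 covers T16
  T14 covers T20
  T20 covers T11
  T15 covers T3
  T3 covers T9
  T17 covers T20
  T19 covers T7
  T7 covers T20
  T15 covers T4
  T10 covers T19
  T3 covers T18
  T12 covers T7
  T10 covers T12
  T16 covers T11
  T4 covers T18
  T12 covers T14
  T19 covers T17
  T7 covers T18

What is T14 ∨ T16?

Common upper bounds of {T14, T16}: T10, T13.
The least among these is T13.

T13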